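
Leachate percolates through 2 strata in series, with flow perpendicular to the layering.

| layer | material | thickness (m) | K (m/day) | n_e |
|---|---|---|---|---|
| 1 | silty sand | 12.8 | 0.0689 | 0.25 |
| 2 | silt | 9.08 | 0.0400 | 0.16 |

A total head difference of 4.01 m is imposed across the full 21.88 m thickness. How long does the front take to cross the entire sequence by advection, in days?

With flow normal to the layers, continuity requires the same specific discharge q through every layer.
Σ(b_i/K_i) = 12.8/0.0689 + 9.08/0.0400 = 412.8 d.
q = Δh / Σ(b_i/K_i) = 4.01 / 412.8 = 0.009715 m/day.
In each layer the seepage velocity is v_i = q/n_i, so the layer transit time is t_i = b_i·n_i / q:
  layer 1 (silty sand): t_1 = 12.8 × 0.25 / 0.009715 = 329.4 d
  layer 2 (silt): t_2 = 9.08 × 0.16 / 0.009715 = 149.5 d
Total t = Σ t_i = 478.9 days.

479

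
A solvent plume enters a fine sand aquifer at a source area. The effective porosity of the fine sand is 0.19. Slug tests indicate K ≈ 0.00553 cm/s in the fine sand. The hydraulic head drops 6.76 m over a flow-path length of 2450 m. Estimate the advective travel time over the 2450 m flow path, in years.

96.7

Convert K: 0.00553 cm/s × 864 = 4.778 m/day.
Hydraulic gradient i = Δh / L = 6.76 / 2450 = 0.002759.
Darcy flux q = K · i = 4.778 × 0.002759 = 0.01318 m/day.
Seepage velocity v = q / n_e = 0.01318 / 0.19 = 0.06939 m/day.
Travel time t = L / v = 2450 / 0.06939 = 35310 days = 96.67 years.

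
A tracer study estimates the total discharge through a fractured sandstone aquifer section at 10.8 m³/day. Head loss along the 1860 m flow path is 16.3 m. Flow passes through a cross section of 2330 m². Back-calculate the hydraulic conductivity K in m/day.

Hydraulic gradient i = Δh / L = 16.3 / 1860 = 0.008763.
From Q = K·A·i, K = Q / (A·i) = 10.8 / (2330 × 0.008763) = 0.5289 m/day.

0.529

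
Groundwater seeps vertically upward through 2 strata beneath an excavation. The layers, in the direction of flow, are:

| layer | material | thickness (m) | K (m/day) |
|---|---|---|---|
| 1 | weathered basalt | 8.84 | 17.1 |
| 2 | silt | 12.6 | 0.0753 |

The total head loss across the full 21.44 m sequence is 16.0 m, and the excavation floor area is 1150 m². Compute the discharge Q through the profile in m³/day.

Flow is perpendicular to layering, so the layers act in series and the equivalent K is the thickness-weighted harmonic mean.
Total thickness L = 8.84 + 12.6 = 21.44 m.
Σ(b_i/K_i) = 8.84/17.1 + 12.6/0.0753 = 167.8 d.
K_eq = L / Σ(b_i/K_i) = 21.44 / 167.8 = 0.1277 m/day.
Q = K_eq · A · (Δh/L) = 0.1277 × 1150 × (16.0/21.44) = 109.6 m³/day.

110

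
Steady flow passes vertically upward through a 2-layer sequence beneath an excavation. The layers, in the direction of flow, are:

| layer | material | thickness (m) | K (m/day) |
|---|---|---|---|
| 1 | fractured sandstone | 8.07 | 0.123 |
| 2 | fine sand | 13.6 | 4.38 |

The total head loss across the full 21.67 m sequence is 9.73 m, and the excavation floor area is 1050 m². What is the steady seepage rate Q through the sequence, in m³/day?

Flow is perpendicular to layering, so the layers act in series and the equivalent K is the thickness-weighted harmonic mean.
Total thickness L = 8.07 + 13.6 = 21.67 m.
Σ(b_i/K_i) = 8.07/0.123 + 13.6/4.38 = 68.71 d.
K_eq = L / Σ(b_i/K_i) = 21.67 / 68.71 = 0.3154 m/day.
Q = K_eq · A · (Δh/L) = 0.3154 × 1050 × (9.73/21.67) = 148.7 m³/day.

149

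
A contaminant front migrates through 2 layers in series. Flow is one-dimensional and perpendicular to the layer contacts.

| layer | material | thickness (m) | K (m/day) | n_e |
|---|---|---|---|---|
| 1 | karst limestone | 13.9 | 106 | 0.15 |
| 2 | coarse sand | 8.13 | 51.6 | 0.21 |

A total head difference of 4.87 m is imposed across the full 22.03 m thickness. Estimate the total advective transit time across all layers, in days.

With flow normal to the layers, continuity requires the same specific discharge q through every layer.
Σ(b_i/K_i) = 13.9/106 + 8.13/51.6 = 0.2887 d.
q = Δh / Σ(b_i/K_i) = 4.87 / 0.2887 = 16.87 m/day.
In each layer the seepage velocity is v_i = q/n_i, so the layer transit time is t_i = b_i·n_i / q:
  layer 1 (karst limestone): t_1 = 13.9 × 0.15 / 16.87 = 0.1236 d
  layer 2 (coarse sand): t_2 = 8.13 × 0.21 / 16.87 = 0.1012 d
Total t = Σ t_i = 0.2248 days.

0.225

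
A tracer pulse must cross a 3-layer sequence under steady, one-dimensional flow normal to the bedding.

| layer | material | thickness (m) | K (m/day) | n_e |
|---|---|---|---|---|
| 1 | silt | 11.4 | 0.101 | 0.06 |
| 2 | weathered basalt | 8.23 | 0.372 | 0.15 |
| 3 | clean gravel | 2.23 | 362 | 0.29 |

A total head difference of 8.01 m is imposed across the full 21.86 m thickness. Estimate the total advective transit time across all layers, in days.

43.2

With flow normal to the layers, continuity requires the same specific discharge q through every layer.
Σ(b_i/K_i) = 11.4/0.101 + 8.23/0.372 + 2.23/362 = 135.0 d.
q = Δh / Σ(b_i/K_i) = 8.01 / 135.0 = 0.05933 m/day.
In each layer the seepage velocity is v_i = q/n_i, so the layer transit time is t_i = b_i·n_i / q:
  layer 1 (silt): t_1 = 11.4 × 0.06 / 0.05933 = 11.53 d
  layer 2 (weathered basalt): t_2 = 8.23 × 0.15 / 0.05933 = 20.81 d
  layer 3 (clean gravel): t_3 = 2.23 × 0.29 / 0.05933 = 10.90 d
Total t = Σ t_i = 43.23 days.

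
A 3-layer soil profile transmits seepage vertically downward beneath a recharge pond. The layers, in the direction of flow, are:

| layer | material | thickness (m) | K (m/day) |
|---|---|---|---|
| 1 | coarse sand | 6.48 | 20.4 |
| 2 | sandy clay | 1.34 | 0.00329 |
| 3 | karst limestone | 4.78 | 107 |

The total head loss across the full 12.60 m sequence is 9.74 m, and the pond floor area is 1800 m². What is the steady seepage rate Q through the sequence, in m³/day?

43.0

Flow is perpendicular to layering, so the layers act in series and the equivalent K is the thickness-weighted harmonic mean.
Total thickness L = 6.48 + 1.34 + 4.78 = 12.60 m.
Σ(b_i/K_i) = 6.48/20.4 + 1.34/0.00329 + 4.78/107 = 407.7 d.
K_eq = L / Σ(b_i/K_i) = 12.60 / 407.7 = 0.03091 m/day.
Q = K_eq · A · (Δh/L) = 0.03091 × 1800 × (9.74/12.60) = 43.01 m³/day.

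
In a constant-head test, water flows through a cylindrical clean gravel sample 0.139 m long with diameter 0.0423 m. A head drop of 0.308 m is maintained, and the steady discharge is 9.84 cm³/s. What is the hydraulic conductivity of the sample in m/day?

Cross-sectional area A = π·(d/2)² = π × (0.0423/2)² = 0.001405 m².
Convert discharge: 9.84 cm³/s = 9.840e-06 m³/s.
Darcy's law rearranged: K = Q·L / (A·Δh) = 9.840e-06 × 0.139 / (0.001405 × 0.308) = 0.003160 m/s = 273.0 m/day.

273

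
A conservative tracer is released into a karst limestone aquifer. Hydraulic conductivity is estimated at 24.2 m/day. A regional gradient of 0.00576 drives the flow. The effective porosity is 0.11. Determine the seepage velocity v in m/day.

1.27

Hydraulic gradient i = 0.00576.
Darcy flux q = K · i = 24.20 × 0.005760 = 0.1394 m/day.
Seepage velocity v = q / n_e = 0.1394 / 0.11 = 1.267 m/day.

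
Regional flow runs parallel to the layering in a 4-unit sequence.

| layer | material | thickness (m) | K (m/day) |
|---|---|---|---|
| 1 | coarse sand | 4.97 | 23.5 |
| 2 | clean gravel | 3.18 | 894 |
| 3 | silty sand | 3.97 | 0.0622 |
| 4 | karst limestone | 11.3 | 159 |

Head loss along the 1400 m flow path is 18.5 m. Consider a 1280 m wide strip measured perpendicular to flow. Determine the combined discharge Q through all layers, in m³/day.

Flow is parallel to layering, so each bed carries its own Darcy discharge and the transmissivities add.
Σ(K_i·b_i) = 23.5×4.97 + 894×3.18 + 0.0622×3.97 + 159×11.3 = 4757 m²/day.
Hydraulic gradient i = Δh / L = 18.5 / 1400 = 0.01321.
Q = Σ(K_i·b_i) · W · i = 4757 × 1280 × 0.01321 = 80456 m³/day.

80500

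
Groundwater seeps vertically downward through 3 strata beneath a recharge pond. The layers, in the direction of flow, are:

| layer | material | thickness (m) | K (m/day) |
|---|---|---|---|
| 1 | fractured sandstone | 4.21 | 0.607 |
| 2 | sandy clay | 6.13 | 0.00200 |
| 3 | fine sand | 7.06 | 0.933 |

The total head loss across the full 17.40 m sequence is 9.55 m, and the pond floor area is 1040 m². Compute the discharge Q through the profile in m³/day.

3.23

Flow is perpendicular to layering, so the layers act in series and the equivalent K is the thickness-weighted harmonic mean.
Total thickness L = 4.21 + 6.13 + 7.06 = 17.40 m.
Σ(b_i/K_i) = 4.21/0.607 + 6.13/0.00200 + 7.06/0.933 = 3080 d.
K_eq = L / Σ(b_i/K_i) = 17.40 / 3080 = 0.005650 m/day.
Q = K_eq · A · (Δh/L) = 0.005650 × 1040 × (9.55/17.40) = 3.225 m³/day.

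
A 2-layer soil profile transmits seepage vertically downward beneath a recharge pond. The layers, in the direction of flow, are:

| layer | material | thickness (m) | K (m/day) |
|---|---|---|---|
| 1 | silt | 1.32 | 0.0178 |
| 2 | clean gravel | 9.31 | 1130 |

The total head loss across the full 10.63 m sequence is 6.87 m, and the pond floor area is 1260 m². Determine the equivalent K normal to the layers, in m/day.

Flow is perpendicular to layering, so the layers act in series and the equivalent K is the thickness-weighted harmonic mean.
Total thickness L = 1.32 + 9.31 = 10.63 m.
Σ(b_i/K_i) = 1.32/0.0178 + 9.31/1130 = 74.17 d.
K_eq = L / Σ(b_i/K_i) = 10.63 / 74.17 = 0.1433 m/day.

0.143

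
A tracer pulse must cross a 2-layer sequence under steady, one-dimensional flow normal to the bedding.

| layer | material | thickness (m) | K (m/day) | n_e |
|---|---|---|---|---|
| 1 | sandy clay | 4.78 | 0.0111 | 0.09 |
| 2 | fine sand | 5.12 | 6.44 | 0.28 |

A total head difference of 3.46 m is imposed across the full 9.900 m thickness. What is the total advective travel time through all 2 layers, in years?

With flow normal to the layers, continuity requires the same specific discharge q through every layer.
Σ(b_i/K_i) = 4.78/0.0111 + 5.12/6.44 = 431.4 d.
q = Δh / Σ(b_i/K_i) = 3.46 / 431.4 = 0.008020 m/day.
In each layer the seepage velocity is v_i = q/n_i, so the layer transit time is t_i = b_i·n_i / q:
  layer 1 (sandy clay): t_1 = 4.78 × 0.09 / 0.008020 = 53.64 d
  layer 2 (fine sand): t_2 = 5.12 × 0.28 / 0.008020 = 178.8 d
Total t = Σ t_i = 232.4 days = 0.6363 years.

0.636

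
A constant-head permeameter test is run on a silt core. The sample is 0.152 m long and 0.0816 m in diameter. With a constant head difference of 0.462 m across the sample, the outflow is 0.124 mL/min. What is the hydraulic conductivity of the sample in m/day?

0.0112

Cross-sectional area A = π·(d/2)² = π × (0.0816/2)² = 0.005230 m².
Convert discharge: 0.124 mL/min = 2.067e-09 m³/s.
Darcy's law rearranged: K = Q·L / (A·Δh) = 2.067e-09 × 0.152 / (0.005230 × 0.462) = 1.300e-07 m/s = 0.01123 m/day.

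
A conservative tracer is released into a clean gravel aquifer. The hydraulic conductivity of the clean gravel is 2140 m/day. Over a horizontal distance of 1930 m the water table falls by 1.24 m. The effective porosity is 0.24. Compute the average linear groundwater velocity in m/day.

Hydraulic gradient i = Δh / L = 1.24 / 1930 = 0.0006425.
Darcy flux q = K · i = 2140 × 0.0006425 = 1.375 m/day.
Seepage velocity v = q / n_e = 1.375 / 0.24 = 5.729 m/day.

5.73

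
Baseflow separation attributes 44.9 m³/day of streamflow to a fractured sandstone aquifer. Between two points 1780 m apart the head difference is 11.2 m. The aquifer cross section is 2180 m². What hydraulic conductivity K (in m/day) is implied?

Hydraulic gradient i = Δh / L = 11.2 / 1780 = 0.006292.
From Q = K·A·i, K = Q / (A·i) = 44.9 / (2180 × 0.006292) = 3.273 m/day.

3.27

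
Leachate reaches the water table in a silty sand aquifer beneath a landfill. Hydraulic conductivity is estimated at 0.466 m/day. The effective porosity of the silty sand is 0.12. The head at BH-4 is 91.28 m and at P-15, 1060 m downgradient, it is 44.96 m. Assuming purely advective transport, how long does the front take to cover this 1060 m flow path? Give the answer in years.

17.1

Hydraulic gradient i = (91.28 − 44.96) / 1060 = 46.32 / 1060 = 0.04370.
Darcy flux q = K · i = 0.4660 × 0.04370 = 0.02036 m/day.
Seepage velocity v = q / n_e = 0.02036 / 0.12 = 0.1697 m/day.
Travel time t = L / v = 1060 / 0.1697 = 6247 days = 17.10 years.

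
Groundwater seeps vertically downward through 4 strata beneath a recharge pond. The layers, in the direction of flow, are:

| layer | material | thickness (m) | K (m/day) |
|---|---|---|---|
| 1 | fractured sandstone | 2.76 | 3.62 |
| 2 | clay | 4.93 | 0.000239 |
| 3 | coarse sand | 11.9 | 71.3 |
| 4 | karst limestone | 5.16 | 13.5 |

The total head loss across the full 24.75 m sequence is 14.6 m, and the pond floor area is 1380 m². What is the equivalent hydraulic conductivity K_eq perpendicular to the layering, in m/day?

0.00120

Flow is perpendicular to layering, so the layers act in series and the equivalent K is the thickness-weighted harmonic mean.
Total thickness L = 2.76 + 4.93 + 11.9 + 5.16 = 24.75 m.
Σ(b_i/K_i) = 2.76/3.62 + 4.93/0.000239 + 11.9/71.3 + 5.16/13.5 = 20629 d.
K_eq = L / Σ(b_i/K_i) = 24.75 / 20629 = 0.001200 m/day.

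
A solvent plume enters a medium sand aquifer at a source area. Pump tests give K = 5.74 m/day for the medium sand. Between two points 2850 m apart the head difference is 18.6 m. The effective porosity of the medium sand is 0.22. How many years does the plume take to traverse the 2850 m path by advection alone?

45.8

Hydraulic gradient i = Δh / L = 18.6 / 2850 = 0.006526.
Darcy flux q = K · i = 5.740 × 0.006526 = 0.03746 m/day.
Seepage velocity v = q / n_e = 0.03746 / 0.22 = 0.1703 m/day.
Travel time t = L / v = 2850 / 0.1703 = 16737 days = 45.82 years.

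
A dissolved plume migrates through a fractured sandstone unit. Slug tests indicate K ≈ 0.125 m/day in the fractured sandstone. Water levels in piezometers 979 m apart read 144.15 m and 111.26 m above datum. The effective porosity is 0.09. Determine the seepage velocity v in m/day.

0.0467

Hydraulic gradient i = (144.15 − 111.26) / 979 = 32.89 / 979 = 0.03360.
Darcy flux q = K · i = 0.1250 × 0.03360 = 0.004199 m/day.
Seepage velocity v = q / n_e = 0.004199 / 0.09 = 0.04666 m/day.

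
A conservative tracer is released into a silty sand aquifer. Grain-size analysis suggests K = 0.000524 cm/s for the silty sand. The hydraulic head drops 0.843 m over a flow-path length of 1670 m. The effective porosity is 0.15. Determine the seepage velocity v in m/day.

Convert K: 0.000524 cm/s × 864 = 0.4527 m/day.
Hydraulic gradient i = Δh / L = 0.843 / 1670 = 0.0005048.
Darcy flux q = K · i = 0.4527 × 0.0005048 = 0.0002285 m/day.
Seepage velocity v = q / n_e = 0.0002285 / 0.15 = 0.001524 m/day.

0.00152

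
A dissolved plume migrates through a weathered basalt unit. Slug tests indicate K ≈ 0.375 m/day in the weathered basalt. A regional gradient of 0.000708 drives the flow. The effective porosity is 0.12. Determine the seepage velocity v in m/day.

0.00221

Hydraulic gradient i = 0.000708.
Darcy flux q = K · i = 0.3750 × 0.0007080 = 0.0002655 m/day.
Seepage velocity v = q / n_e = 0.0002655 / 0.12 = 0.002213 m/day.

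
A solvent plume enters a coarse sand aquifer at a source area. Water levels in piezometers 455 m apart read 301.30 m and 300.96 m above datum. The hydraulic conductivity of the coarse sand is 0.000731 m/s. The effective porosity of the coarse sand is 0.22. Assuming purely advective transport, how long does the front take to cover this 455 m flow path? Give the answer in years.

Convert K: 0.000731 m/s × 86400 = 63.16 m/day.
Hydraulic gradient i = (301.30 − 300.96) / 455 = 0.34 / 455 = 0.0007473.
Darcy flux q = K · i = 63.16 × 0.0007473 = 0.04720 m/day.
Seepage velocity v = q / n_e = 0.04720 / 0.22 = 0.2145 m/day.
Travel time t = L / v = 455 / 0.2145 = 2121 days = 5.807 years.

5.81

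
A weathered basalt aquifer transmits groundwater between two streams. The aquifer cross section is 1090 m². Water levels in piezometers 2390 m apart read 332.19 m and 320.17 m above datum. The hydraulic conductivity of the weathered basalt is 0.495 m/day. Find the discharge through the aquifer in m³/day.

Hydraulic gradient i = (332.19 − 320.17) / 2390 = 12.02 / 2390 = 0.005029.
Darcy's law: Q = K · A · i = 0.4950 × 1090 × 0.005029 = 2.714 m³/day.

2.71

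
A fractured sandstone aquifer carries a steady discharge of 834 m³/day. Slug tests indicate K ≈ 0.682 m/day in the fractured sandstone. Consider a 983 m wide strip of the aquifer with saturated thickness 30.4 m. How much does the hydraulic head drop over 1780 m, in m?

72.8

Cross-sectional area A = 983 × 30.4 = 29883 m².
From Q = K·A·i, i = Q / (K·A) = 834 / (0.6820 × 29883) = 0.04092.
Head loss Δh = i · L = 0.04092 × 1780 = 72.84 m.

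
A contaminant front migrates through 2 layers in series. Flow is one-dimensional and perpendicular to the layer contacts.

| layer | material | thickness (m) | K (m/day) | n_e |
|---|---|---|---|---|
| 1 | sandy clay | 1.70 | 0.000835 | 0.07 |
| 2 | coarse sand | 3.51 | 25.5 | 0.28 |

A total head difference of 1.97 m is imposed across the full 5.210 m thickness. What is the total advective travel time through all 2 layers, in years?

With flow normal to the layers, continuity requires the same specific discharge q through every layer.
Σ(b_i/K_i) = 1.70/0.000835 + 3.51/25.5 = 2036 d.
q = Δh / Σ(b_i/K_i) = 1.97 / 2036 = 0.0009676 m/day.
In each layer the seepage velocity is v_i = q/n_i, so the layer transit time is t_i = b_i·n_i / q:
  layer 1 (sandy clay): t_1 = 1.70 × 0.07 / 0.0009676 = 123.0 d
  layer 2 (coarse sand): t_2 = 3.51 × 0.28 / 0.0009676 = 1016 d
Total t = Σ t_i = 1139 days = 3.118 years.

3.12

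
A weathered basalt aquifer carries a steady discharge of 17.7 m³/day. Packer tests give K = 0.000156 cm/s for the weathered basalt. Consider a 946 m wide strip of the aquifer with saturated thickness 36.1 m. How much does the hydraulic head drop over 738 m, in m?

2.84

Convert K: 0.000156 cm/s × 864 = 0.1348 m/day.
Cross-sectional area A = 946 × 36.1 = 34151 m².
From Q = K·A·i, i = Q / (K·A) = 17.7 / (0.1348 × 34151) = 0.003845.
Head loss Δh = i · L = 0.003845 × 738 = 2.838 m.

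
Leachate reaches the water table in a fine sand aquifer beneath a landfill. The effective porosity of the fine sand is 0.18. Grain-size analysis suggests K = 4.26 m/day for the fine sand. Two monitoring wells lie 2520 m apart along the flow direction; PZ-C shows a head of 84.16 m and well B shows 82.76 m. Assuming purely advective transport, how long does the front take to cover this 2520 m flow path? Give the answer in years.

525

Hydraulic gradient i = (84.16 − 82.76) / 2520 = 1.4 / 2520 = 0.0005556.
Darcy flux q = K · i = 4.260 × 0.0005556 = 0.002367 m/day.
Seepage velocity v = q / n_e = 0.002367 / 0.18 = 0.01315 m/day.
Travel time t = L / v = 2520 / 0.01315 = 1.917e+05 days = 524.7 years.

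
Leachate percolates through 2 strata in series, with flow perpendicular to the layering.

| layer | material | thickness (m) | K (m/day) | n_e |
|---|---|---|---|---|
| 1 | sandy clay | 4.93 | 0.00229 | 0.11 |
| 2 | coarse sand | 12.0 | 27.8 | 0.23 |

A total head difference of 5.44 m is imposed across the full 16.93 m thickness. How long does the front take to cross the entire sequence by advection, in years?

With flow normal to the layers, continuity requires the same specific discharge q through every layer.
Σ(b_i/K_i) = 4.93/0.00229 + 12.0/27.8 = 2153 d.
q = Δh / Σ(b_i/K_i) = 5.44 / 2153 = 0.002526 m/day.
In each layer the seepage velocity is v_i = q/n_i, so the layer transit time is t_i = b_i·n_i / q:
  layer 1 (sandy clay): t_1 = 4.93 × 0.11 / 0.002526 = 214.7 d
  layer 2 (coarse sand): t_2 = 12.0 × 0.23 / 0.002526 = 1092 d
Total t = Σ t_i = 1307 days = 3.579 years.

3.58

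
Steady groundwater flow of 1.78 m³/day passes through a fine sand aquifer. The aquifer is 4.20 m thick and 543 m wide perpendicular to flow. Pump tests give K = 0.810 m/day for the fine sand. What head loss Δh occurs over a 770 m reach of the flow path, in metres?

0.742

Cross-sectional area A = 543 × 4.20 = 2281 m².
From Q = K·A·i, i = Q / (K·A) = 1.78 / (0.8100 × 2281) = 0.0009636.
Head loss Δh = i · L = 0.0009636 × 770 = 0.7420 m.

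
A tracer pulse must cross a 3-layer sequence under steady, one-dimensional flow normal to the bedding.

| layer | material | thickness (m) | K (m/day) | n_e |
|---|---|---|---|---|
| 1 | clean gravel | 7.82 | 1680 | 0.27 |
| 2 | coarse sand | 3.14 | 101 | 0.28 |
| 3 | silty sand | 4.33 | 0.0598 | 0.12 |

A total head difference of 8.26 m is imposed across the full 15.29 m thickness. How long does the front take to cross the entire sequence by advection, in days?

30.8

With flow normal to the layers, continuity requires the same specific discharge q through every layer.
Σ(b_i/K_i) = 7.82/1680 + 3.14/101 + 4.33/0.0598 = 72.44 d.
q = Δh / Σ(b_i/K_i) = 8.26 / 72.44 = 0.1140 m/day.
In each layer the seepage velocity is v_i = q/n_i, so the layer transit time is t_i = b_i·n_i / q:
  layer 1 (clean gravel): t_1 = 7.82 × 0.27 / 0.1140 = 18.52 d
  layer 2 (coarse sand): t_2 = 3.14 × 0.28 / 0.1140 = 7.711 d
  layer 3 (silty sand): t_3 = 4.33 × 0.12 / 0.1140 = 4.557 d
Total t = Σ t_i = 30.79 days.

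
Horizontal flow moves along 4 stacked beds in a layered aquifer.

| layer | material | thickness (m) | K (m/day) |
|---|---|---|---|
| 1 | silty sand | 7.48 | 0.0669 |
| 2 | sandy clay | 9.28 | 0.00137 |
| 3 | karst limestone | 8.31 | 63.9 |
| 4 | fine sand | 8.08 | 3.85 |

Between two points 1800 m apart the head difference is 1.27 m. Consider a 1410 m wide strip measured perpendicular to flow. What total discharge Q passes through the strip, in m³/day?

Flow is parallel to layering, so each bed carries its own Darcy discharge and the transmissivities add.
Σ(K_i·b_i) = 0.0669×7.48 + 0.00137×9.28 + 63.9×8.31 + 3.85×8.08 = 562.6 m²/day.
Hydraulic gradient i = Δh / L = 1.27 / 1800 = 0.0007056.
Q = Σ(K_i·b_i) · W · i = 562.6 × 1410 × 0.0007056 = 559.7 m³/day.

560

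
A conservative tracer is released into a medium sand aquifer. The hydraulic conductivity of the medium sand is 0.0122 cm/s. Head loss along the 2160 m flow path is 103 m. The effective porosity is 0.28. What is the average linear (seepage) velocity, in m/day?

Convert K: 0.0122 cm/s × 864 = 10.54 m/day.
Hydraulic gradient i = Δh / L = 103 / 2160 = 0.04769.
Darcy flux q = K · i = 10.54 × 0.04769 = 0.5026 m/day.
Seepage velocity v = q / n_e = 0.5026 / 0.28 = 1.795 m/day.

1.80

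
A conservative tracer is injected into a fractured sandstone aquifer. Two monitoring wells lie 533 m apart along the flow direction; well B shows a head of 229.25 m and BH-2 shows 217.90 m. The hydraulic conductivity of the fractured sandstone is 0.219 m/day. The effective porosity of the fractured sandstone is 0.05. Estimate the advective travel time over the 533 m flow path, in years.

15.6

Hydraulic gradient i = (229.25 − 217.90) / 533 = 11.35 / 533 = 0.02129.
Darcy flux q = K · i = 0.2190 × 0.02129 = 0.004664 m/day.
Seepage velocity v = q / n_e = 0.004664 / 0.05 = 0.09327 m/day.
Travel time t = L / v = 533 / 0.09327 = 5715 days = 15.65 years.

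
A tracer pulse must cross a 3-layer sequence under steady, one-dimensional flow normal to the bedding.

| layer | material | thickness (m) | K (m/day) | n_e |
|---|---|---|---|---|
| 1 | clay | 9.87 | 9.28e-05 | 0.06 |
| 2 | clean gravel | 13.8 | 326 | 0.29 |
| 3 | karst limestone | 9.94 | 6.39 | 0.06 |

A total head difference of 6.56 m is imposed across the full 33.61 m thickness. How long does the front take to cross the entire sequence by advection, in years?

With flow normal to the layers, continuity requires the same specific discharge q through every layer.
Σ(b_i/K_i) = 9.87/9.28e-05 + 13.8/326 + 9.94/6.39 = 1.064e+05 d.
q = Δh / Σ(b_i/K_i) = 6.56 / 1.064e+05 = 6.168e-05 m/day.
In each layer the seepage velocity is v_i = q/n_i, so the layer transit time is t_i = b_i·n_i / q:
  layer 1 (clay): t_1 = 9.87 × 0.06 / 6.168e-05 = 9602 d
  layer 2 (clean gravel): t_2 = 13.8 × 0.29 / 6.168e-05 = 64886 d
  layer 3 (karst limestone): t_3 = 9.94 × 0.06 / 6.168e-05 = 9670 d
Total t = Σ t_i = 84157 days = 230.4 years.

230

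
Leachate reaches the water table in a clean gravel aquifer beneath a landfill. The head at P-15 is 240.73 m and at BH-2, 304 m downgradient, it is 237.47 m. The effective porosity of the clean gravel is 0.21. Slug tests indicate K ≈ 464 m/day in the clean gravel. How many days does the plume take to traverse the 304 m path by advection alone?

12.8

Hydraulic gradient i = (240.73 − 237.47) / 304 = 3.26 / 304 = 0.01072.
Darcy flux q = K · i = 464.0 × 0.01072 = 4.976 m/day.
Seepage velocity v = q / n_e = 4.976 / 0.21 = 23.69 m/day.
Travel time t = L / v = 304 / 23.69 = 12.83 days.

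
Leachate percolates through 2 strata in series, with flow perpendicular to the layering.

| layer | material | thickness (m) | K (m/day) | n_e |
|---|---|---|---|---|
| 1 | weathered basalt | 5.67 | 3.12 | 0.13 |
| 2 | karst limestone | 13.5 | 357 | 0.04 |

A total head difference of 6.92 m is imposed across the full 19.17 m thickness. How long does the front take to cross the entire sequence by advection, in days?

0.342

With flow normal to the layers, continuity requires the same specific discharge q through every layer.
Σ(b_i/K_i) = 5.67/3.12 + 13.5/357 = 1.855 d.
q = Δh / Σ(b_i/K_i) = 6.92 / 1.855 = 3.730 m/day.
In each layer the seepage velocity is v_i = q/n_i, so the layer transit time is t_i = b_i·n_i / q:
  layer 1 (weathered basalt): t_1 = 5.67 × 0.13 / 3.730 = 0.1976 d
  layer 2 (karst limestone): t_2 = 13.5 × 0.04 / 3.730 = 0.1448 d
Total t = Σ t_i = 0.3424 days.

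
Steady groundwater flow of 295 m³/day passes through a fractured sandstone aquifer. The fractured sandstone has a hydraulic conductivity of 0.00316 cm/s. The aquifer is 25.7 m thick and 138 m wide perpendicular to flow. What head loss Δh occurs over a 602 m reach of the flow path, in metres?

Convert K: 0.00316 cm/s × 864 = 2.730 m/day.
Cross-sectional area A = 138 × 25.7 = 3547 m².
From Q = K·A·i, i = Q / (K·A) = 295 / (2.730 × 3547) = 0.03047.
Head loss Δh = i · L = 0.03047 × 602 = 18.34 m.

18.3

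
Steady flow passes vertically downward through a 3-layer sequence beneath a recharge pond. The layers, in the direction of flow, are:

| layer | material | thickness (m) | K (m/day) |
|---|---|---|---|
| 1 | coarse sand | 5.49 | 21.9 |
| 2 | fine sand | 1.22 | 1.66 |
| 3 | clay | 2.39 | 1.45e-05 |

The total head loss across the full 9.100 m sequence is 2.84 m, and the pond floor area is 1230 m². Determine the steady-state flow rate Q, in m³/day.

Flow is perpendicular to layering, so the layers act in series and the equivalent K is the thickness-weighted harmonic mean.
Total thickness L = 5.49 + 1.22 + 2.39 = 9.100 m.
Σ(b_i/K_i) = 5.49/21.9 + 1.22/1.66 + 2.39/1.45e-05 = 1.648e+05 d.
K_eq = L / Σ(b_i/K_i) = 9.100 / 1.648e+05 = 5.521e-05 m/day.
Q = K_eq · A · (Δh/L) = 5.521e-05 × 1230 × (2.84/9.100) = 0.02119 m³/day.

0.0212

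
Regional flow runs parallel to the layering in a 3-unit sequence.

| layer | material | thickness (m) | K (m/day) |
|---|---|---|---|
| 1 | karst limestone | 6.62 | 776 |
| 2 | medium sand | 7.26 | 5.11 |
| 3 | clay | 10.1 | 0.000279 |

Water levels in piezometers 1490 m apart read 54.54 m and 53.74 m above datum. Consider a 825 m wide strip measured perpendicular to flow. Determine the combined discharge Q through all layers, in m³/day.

Flow is parallel to layering, so each bed carries its own Darcy discharge and the transmissivities add.
Σ(K_i·b_i) = 776×6.62 + 5.11×7.26 + 0.000279×10.1 = 5174 m²/day.
Hydraulic gradient i = (54.54 − 53.74) / 1490 = 0.8 / 1490 = 0.0005369.
Q = Σ(K_i·b_i) · W · i = 5174 × 825 × 0.0005369 = 2292 m³/day.

2290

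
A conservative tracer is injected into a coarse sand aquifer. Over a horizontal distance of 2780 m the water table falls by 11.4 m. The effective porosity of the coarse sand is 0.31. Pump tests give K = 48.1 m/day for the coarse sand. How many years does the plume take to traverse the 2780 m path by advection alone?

12.0

Hydraulic gradient i = Δh / L = 11.4 / 2780 = 0.004101.
Darcy flux q = K · i = 48.10 × 0.004101 = 0.1972 m/day.
Seepage velocity v = q / n_e = 0.1972 / 0.31 = 0.6363 m/day.
Travel time t = L / v = 2780 / 0.6363 = 4369 days = 11.96 years.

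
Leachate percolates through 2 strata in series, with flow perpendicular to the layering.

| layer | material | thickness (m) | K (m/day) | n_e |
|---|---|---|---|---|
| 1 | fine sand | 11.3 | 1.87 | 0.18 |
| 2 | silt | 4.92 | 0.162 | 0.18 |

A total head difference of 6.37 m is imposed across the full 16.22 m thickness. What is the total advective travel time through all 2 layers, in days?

With flow normal to the layers, continuity requires the same specific discharge q through every layer.
Σ(b_i/K_i) = 11.3/1.87 + 4.92/0.162 = 36.41 d.
q = Δh / Σ(b_i/K_i) = 6.37 / 36.41 = 0.1749 m/day.
In each layer the seepage velocity is v_i = q/n_i, so the layer transit time is t_i = b_i·n_i / q:
  layer 1 (fine sand): t_1 = 11.3 × 0.18 / 0.1749 = 11.63 d
  layer 2 (silt): t_2 = 4.92 × 0.18 / 0.1749 = 5.062 d
Total t = Σ t_i = 16.69 days.

16.7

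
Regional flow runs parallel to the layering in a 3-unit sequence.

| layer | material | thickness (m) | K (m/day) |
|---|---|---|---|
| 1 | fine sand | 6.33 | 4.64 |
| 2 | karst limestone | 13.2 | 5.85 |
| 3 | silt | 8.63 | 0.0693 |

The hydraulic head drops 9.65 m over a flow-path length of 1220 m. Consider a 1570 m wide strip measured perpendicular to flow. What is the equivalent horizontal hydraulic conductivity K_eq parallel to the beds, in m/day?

3.81

Flow is parallel to layering, so each bed carries its own Darcy discharge and the transmissivities add.
Σ(K_i·b_i) = 4.64×6.33 + 5.85×13.2 + 0.0693×8.63 = 107.2 m²/day.
Total thickness b = 28.16 m, so K_eq = Σ(K_i·b_i)/b = 3.806 m/day.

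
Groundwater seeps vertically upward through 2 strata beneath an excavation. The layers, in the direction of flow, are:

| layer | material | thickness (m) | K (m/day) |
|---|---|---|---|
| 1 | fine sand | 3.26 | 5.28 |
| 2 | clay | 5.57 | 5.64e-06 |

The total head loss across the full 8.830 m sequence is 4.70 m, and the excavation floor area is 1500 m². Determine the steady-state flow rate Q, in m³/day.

0.00714

Flow is perpendicular to layering, so the layers act in series and the equivalent K is the thickness-weighted harmonic mean.
Total thickness L = 3.26 + 5.57 = 8.830 m.
Σ(b_i/K_i) = 3.26/5.28 + 5.57/5.64e-06 = 9.876e+05 d.
K_eq = L / Σ(b_i/K_i) = 8.830 / 9.876e+05 = 8.941e-06 m/day.
Q = K_eq · A · (Δh/L) = 8.941e-06 × 1500 × (4.70/8.830) = 0.007139 m³/day.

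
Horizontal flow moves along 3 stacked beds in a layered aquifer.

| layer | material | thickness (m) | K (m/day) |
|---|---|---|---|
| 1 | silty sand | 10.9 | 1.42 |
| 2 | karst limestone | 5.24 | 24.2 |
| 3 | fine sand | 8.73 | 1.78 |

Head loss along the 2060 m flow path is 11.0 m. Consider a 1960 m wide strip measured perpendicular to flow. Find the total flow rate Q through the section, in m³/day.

Flow is parallel to layering, so each bed carries its own Darcy discharge and the transmissivities add.
Σ(K_i·b_i) = 1.42×10.9 + 24.2×5.24 + 1.78×8.73 = 157.8 m²/day.
Hydraulic gradient i = Δh / L = 11.0 / 2060 = 0.005340.
Q = Σ(K_i·b_i) · W · i = 157.8 × 1960 × 0.005340 = 1652 m³/day.

1650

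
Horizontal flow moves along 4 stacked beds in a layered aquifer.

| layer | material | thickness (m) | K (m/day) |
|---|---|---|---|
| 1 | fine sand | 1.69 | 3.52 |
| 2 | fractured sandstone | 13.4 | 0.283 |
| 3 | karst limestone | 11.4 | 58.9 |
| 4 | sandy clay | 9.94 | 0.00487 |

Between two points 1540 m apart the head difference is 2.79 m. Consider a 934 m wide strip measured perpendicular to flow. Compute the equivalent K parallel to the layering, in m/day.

18.7

Flow is parallel to layering, so each bed carries its own Darcy discharge and the transmissivities add.
Σ(K_i·b_i) = 3.52×1.69 + 0.283×13.4 + 58.9×11.4 + 0.00487×9.94 = 681.2 m²/day.
Total thickness b = 36.43 m, so K_eq = Σ(K_i·b_i)/b = 18.70 m/day.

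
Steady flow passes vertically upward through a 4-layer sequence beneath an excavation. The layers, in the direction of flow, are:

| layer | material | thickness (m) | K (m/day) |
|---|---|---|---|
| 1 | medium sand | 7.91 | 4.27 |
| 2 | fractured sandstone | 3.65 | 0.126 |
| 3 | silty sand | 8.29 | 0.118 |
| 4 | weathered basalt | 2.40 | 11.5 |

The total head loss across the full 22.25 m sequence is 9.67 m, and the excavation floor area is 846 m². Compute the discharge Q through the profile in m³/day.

Flow is perpendicular to layering, so the layers act in series and the equivalent K is the thickness-weighted harmonic mean.
Total thickness L = 7.91 + 3.65 + 8.29 + 2.40 = 22.25 m.
Σ(b_i/K_i) = 7.91/4.27 + 3.65/0.126 + 8.29/0.118 + 2.40/11.5 = 101.3 d.
K_eq = L / Σ(b_i/K_i) = 22.25 / 101.3 = 0.2197 m/day.
Q = K_eq · A · (Δh/L) = 0.2197 × 846 × (9.67/22.25) = 80.77 m³/day.

80.8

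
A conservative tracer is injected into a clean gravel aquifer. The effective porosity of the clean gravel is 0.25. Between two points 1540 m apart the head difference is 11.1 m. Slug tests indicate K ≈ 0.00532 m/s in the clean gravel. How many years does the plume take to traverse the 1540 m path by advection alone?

0.318

Convert K: 0.00532 m/s × 86400 = 459.6 m/day.
Hydraulic gradient i = Δh / L = 11.1 / 1540 = 0.007208.
Darcy flux q = K · i = 459.6 × 0.007208 = 3.313 m/day.
Seepage velocity v = q / n_e = 3.313 / 0.25 = 13.25 m/day.
Travel time t = L / v = 1540 / 13.25 = 116.2 days = 0.3182 years.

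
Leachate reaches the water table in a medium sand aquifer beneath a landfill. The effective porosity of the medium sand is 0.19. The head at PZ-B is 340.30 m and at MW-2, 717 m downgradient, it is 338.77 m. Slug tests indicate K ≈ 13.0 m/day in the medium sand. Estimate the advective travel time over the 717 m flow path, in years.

Hydraulic gradient i = (340.30 − 338.77) / 717 = 1.53 / 717 = 0.002134.
Darcy flux q = K · i = 13.00 × 0.002134 = 0.02774 m/day.
Seepage velocity v = q / n_e = 0.02774 / 0.19 = 0.1460 m/day.
Travel time t = L / v = 717 / 0.1460 = 4911 days = 13.45 years.

13.4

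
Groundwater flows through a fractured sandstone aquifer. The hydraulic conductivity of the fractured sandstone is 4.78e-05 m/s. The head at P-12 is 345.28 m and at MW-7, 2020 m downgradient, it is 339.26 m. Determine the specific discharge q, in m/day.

Convert K: 4.78e-05 m/s × 86400 = 4.130 m/day.
Hydraulic gradient i = (345.28 − 339.26) / 2020 = 6.02 / 2020 = 0.002980.
Specific discharge q = K · i = 4.130 × 0.002980 = 0.01231 m/day.

0.0123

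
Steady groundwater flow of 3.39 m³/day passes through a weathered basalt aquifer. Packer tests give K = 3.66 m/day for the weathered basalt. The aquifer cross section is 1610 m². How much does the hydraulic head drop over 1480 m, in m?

0.851

From Q = K·A·i, i = Q / (K·A) = 3.39 / (3.660 × 1610) = 0.0005753.
Head loss Δh = i · L = 0.0005753 × 1480 = 0.8514 m.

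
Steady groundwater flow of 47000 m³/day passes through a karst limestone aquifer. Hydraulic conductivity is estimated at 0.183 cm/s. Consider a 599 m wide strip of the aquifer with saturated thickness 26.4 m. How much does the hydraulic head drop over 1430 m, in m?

Convert K: 0.183 cm/s × 864 = 158.1 m/day.
Cross-sectional area A = 599 × 26.4 = 15814 m².
From Q = K·A·i, i = Q / (K·A) = 47000 / (158.1 × 15814) = 0.01880.
Head loss Δh = i · L = 0.01880 × 1430 = 26.88 m.

26.9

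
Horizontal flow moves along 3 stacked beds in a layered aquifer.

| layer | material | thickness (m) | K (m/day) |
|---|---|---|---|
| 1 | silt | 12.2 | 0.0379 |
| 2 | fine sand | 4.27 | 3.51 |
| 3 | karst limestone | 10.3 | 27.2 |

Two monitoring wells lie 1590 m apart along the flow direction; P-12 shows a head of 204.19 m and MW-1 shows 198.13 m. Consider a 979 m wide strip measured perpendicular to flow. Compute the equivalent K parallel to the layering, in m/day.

11.0

Flow is parallel to layering, so each bed carries its own Darcy discharge and the transmissivities add.
Σ(K_i·b_i) = 0.0379×12.2 + 3.51×4.27 + 27.2×10.3 = 295.6 m²/day.
Total thickness b = 26.77 m, so K_eq = Σ(K_i·b_i)/b = 11.04 m/day.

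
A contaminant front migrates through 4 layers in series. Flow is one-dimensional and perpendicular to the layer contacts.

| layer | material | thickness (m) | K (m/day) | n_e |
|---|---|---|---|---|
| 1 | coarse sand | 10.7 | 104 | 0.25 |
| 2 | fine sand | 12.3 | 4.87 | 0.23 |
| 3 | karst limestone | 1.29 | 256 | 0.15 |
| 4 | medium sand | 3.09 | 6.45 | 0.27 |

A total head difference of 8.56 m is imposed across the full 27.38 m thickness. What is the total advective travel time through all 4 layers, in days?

2.38

With flow normal to the layers, continuity requires the same specific discharge q through every layer.
Σ(b_i/K_i) = 10.7/104 + 12.3/4.87 + 1.29/256 + 3.09/6.45 = 3.113 d.
q = Δh / Σ(b_i/K_i) = 8.56 / 3.113 = 2.750 m/day.
In each layer the seepage velocity is v_i = q/n_i, so the layer transit time is t_i = b_i·n_i / q:
  layer 1 (coarse sand): t_1 = 10.7 × 0.25 / 2.750 = 0.9727 d
  layer 2 (fine sand): t_2 = 12.3 × 0.23 / 2.750 = 1.029 d
  layer 3 (karst limestone): t_3 = 1.29 × 0.15 / 2.750 = 0.07036 d
  layer 4 (medium sand): t_4 = 3.09 × 0.27 / 2.750 = 0.3034 d
Total t = Σ t_i = 2.375 days.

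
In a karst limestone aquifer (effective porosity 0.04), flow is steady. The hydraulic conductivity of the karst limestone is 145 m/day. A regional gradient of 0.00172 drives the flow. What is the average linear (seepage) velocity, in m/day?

6.23

Hydraulic gradient i = 0.00172.
Darcy flux q = K · i = 145.0 × 0.001720 = 0.2494 m/day.
Seepage velocity v = q / n_e = 0.2494 / 0.04 = 6.235 m/day.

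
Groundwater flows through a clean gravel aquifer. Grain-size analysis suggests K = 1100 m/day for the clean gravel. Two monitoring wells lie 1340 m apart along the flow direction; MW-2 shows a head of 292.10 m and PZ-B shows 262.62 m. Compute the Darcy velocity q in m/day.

Hydraulic gradient i = (292.10 − 262.62) / 1340 = 29.48 / 1340 = 0.02200.
Specific discharge q = K · i = 1100 × 0.02200 = 24.20 m/day.

24.2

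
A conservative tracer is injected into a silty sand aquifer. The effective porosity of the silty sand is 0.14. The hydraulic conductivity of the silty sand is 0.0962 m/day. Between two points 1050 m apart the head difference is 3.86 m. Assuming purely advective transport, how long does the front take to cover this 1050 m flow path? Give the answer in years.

1140

Hydraulic gradient i = Δh / L = 3.86 / 1050 = 0.003676.
Darcy flux q = K · i = 0.09620 × 0.003676 = 0.0003536 m/day.
Seepage velocity v = q / n_e = 0.0003536 / 0.14 = 0.002526 m/day.
Travel time t = L / v = 1050 / 0.002526 = 4.157e+05 days = 1138 years.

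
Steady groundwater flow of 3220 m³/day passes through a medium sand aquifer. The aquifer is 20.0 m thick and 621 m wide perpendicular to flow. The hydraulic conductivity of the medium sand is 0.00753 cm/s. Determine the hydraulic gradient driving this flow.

Convert K: 0.00753 cm/s × 864 = 6.506 m/day.
Cross-sectional area A = 621 × 20.0 = 12420 m².
From Q = K·A·i, i = Q / (K·A) = 3220 / (6.506 × 12420) = 0.03985.

0.0398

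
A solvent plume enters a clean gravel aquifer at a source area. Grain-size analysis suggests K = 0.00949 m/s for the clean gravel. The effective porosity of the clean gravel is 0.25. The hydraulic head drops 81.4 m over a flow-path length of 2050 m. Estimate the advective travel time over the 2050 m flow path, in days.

Convert K: 0.00949 m/s × 86400 = 819.9 m/day.
Hydraulic gradient i = Δh / L = 81.4 / 2050 = 0.03971.
Darcy flux q = K · i = 819.9 × 0.03971 = 32.56 m/day.
Seepage velocity v = q / n_e = 32.56 / 0.25 = 130.2 m/day.
Travel time t = L / v = 2050 / 130.2 = 15.74 days.

15.7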